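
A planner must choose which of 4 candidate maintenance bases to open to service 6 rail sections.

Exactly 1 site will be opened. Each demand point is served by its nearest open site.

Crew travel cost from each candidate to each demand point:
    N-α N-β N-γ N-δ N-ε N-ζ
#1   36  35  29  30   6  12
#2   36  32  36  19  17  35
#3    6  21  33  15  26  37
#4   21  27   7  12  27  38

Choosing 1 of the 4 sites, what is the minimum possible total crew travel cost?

Open {#4}.
  N-α→#4 21, N-β→#4 27, N-γ→#4 7, N-δ→#4 12, N-ε→#4 27, N-ζ→#4 38  ⇒ total 132.
Compare {#3}: total 138.
Compare {#1}: total 148.
No size-1 selection does better; minimum is 132.

132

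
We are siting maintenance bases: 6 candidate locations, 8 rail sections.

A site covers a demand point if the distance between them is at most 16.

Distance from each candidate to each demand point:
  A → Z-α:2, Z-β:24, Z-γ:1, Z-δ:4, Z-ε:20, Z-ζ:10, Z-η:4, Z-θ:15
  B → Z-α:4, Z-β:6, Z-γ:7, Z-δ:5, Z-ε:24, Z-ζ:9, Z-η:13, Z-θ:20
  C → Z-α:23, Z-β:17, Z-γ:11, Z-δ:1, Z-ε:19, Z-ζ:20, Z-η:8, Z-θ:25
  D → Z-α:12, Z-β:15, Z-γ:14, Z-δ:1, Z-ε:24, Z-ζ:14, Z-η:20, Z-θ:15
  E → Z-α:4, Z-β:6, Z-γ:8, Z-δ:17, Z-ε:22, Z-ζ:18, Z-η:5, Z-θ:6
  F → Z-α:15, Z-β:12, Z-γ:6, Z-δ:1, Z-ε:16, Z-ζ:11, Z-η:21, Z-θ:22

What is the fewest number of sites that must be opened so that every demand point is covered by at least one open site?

2

Coverage sets (demand points within 16 of each site):
  A: {Z-α, Z-γ, Z-δ, Z-ζ, Z-η, Z-θ}
  B: {Z-α, Z-β, Z-γ, Z-δ, Z-ζ, Z-η}
  C: {Z-γ, Z-δ, Z-η}
  D: {Z-α, Z-β, Z-γ, Z-δ, Z-ζ, Z-θ}
  E: {Z-α, Z-β, Z-γ, Z-η, Z-θ}
  F: {Z-α, Z-β, Z-γ, Z-δ, Z-ε, Z-ζ}
No single site covers all 8 demand points.
But {A, F} covers everything, so the minimum is 2.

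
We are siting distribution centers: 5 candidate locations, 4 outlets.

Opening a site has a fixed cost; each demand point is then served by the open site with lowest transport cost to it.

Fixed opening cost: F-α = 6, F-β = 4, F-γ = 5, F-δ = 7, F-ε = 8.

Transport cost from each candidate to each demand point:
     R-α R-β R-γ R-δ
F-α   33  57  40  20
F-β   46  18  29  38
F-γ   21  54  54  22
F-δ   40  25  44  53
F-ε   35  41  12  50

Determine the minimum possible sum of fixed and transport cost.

90

Open {F-β, F-γ, F-ε}: assign each demand point to its cheapest open site.
  R-α→F-γ 21, R-β→F-β 18, R-γ→F-ε 12, R-δ→F-γ 22
  transport cost 73, fixed 17 → total 90.
Compare {F-α, F-β, F-γ, F-ε}: transport cost 71 + fixed 23 = 94.
Compare {F-β, F-γ, F-δ, F-ε}: transport cost 73 + fixed 24 = 97.
Compare {F-β, F-γ}: transport cost 90 + fixed 9 = 99.
All other subsets cost ≥ 94. Minimum total cost: 90.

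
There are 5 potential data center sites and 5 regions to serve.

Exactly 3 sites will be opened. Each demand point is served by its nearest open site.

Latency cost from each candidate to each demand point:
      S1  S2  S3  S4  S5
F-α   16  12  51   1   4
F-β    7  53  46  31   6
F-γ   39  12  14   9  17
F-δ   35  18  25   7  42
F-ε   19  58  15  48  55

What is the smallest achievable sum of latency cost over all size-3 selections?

Open {F-α, F-β, F-γ}.
  S1→F-β 7, S2→F-α 12, S3→F-γ 14, S4→F-α 1, S5→F-α 4  ⇒ total 38.
Compare {F-α, F-β, F-ε}: total 39.
Compare {F-β, F-γ, F-δ}: total 46.
No size-3 selection does better; minimum is 38.

38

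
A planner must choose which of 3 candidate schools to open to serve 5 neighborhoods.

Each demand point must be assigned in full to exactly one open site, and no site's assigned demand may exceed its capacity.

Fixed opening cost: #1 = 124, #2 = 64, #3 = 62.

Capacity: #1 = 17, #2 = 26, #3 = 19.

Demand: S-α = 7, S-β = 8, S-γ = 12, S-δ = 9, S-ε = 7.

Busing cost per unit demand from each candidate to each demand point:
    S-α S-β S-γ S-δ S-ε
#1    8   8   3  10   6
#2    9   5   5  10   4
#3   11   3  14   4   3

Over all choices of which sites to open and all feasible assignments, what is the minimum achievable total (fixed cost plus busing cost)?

337

Open {#2, #3}; cheapest assignment that respects the capacities:
  #2 (cap 26, load 26): S-α, S-γ, S-ε — cost 7×9 + 12×5 + 7×4 = 151
  #3 (cap 19, load 17): S-β, S-δ — cost 8×3 + 9×4 = 60
  Shipping 211, fixed 126 → total 337.
  Any other capacity-feasible assignment to {#2, #3} ships for at least 211.
Compare {#1, #2, #3}: its best feasible assignment gives total 437.
Compare {#1, #2}: its best feasible assignment gives total 493.
Every other set of open sites that can feasibly serve all demand totals ≥ 437 even under its best assignment. Minimum: 337.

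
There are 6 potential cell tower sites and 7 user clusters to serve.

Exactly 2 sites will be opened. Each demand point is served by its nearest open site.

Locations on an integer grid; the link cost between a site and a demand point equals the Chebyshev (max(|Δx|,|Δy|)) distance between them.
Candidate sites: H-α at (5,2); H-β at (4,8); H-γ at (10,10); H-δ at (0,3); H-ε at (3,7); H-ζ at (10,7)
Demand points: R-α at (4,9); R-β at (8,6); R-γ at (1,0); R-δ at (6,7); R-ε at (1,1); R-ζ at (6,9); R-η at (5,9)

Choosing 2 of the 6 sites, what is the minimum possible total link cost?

Open {H-β, H-δ}.
  R-α→H-β 1, R-β→H-β 4, R-γ→H-δ 3, R-δ→H-β 2, R-ε→H-δ 2, R-ζ→H-β 2, R-η→H-β 1  ⇒ total 15.
Compare {H-α, H-β}: total 18.
Compare {H-δ, H-ε}: total 20.
No size-2 selection does better; minimum is 15.

15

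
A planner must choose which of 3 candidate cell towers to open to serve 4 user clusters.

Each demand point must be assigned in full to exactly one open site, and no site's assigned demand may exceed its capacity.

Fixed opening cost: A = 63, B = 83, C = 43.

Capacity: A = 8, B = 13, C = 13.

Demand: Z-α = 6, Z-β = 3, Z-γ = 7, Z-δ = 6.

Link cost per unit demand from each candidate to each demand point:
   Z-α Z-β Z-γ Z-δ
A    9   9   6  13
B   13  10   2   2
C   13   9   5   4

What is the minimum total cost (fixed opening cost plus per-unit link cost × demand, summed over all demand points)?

257

Open {B, C}; cheapest assignment that respects the capacities:
  B (cap 13, load 13): Z-γ, Z-δ — cost 7×2 + 6×2 = 26
  C (cap 13, load 9): Z-α, Z-β — cost 6×13 + 3×9 = 105
  Shipping 131, fixed 126 → total 257.
  Any other capacity-feasible assignment to {B, C} ships for at least 131.
Compare {A, B, C}: its best feasible assignment gives total 296.
Every other set of open sites that can feasibly serve all demand totals ≥ 296 even under its best assignment. Minimum: 257.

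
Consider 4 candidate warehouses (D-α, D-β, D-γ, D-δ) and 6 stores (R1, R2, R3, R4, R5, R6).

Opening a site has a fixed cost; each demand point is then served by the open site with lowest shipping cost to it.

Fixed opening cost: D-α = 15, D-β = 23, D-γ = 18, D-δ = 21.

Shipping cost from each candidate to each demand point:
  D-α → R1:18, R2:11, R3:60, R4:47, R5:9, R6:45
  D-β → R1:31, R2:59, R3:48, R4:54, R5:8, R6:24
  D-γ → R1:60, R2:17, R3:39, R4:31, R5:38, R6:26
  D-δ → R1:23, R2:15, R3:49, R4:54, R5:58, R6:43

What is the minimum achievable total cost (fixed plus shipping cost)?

167

Open {D-α, D-γ}: assign each demand point to its cheapest open site.
  R1→D-α 18, R2→D-α 11, R3→D-γ 39, R4→D-γ 31, R5→D-α 9, R6→D-γ 26
  shipping cost 134, fixed 33 → total 167.
Compare {D-α, D-β, D-γ}: shipping cost 131 + fixed 56 = 187.
Compare {D-α, D-γ, D-δ}: shipping cost 134 + fixed 54 = 188.
Compare {D-β, D-γ}: shipping cost 150 + fixed 41 = 191.
All other subsets cost ≥ 187. Minimum total cost: 167.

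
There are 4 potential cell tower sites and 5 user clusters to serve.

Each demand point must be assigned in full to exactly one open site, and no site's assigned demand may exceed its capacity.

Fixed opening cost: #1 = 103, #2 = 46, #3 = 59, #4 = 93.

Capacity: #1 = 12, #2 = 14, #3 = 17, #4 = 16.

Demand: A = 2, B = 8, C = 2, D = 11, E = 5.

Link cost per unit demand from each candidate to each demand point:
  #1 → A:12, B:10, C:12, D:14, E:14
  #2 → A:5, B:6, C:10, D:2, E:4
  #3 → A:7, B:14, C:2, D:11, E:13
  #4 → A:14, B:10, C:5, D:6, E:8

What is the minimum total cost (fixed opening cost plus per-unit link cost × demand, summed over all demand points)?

301

Open {#2, #4}; cheapest assignment that respects the capacities:
  #2 (cap 14, load 13): A, D — cost 2×5 + 11×2 = 32
  #4 (cap 16, load 15): B, C, E — cost 8×10 + 2×5 + 5×8 = 130
  Shipping 162, fixed 139 → total 301.
  Any other capacity-feasible assignment to {#2, #4} ships for at least 162.
Compare {#2, #3}: its best feasible assignment gives total 312.
Compare {#2, #3, #4}: its best feasible assignment gives total 350.
Every other set of open sites that can feasibly serve all demand totals ≥ 312 even under its best assignment. Minimum: 301.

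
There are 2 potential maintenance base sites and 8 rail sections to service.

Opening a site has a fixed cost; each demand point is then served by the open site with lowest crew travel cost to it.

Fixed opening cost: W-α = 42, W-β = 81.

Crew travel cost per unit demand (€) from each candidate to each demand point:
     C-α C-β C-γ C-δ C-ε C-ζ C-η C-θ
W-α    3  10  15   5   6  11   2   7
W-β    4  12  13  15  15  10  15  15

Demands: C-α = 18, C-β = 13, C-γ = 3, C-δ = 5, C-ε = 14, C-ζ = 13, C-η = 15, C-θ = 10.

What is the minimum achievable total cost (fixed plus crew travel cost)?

623

Open {W-α}: assign each demand point to its cheapest open site.
  C-α→W-α 18×3=54, C-β→W-α 13×10=130, C-γ→W-α 3×15=45, C-δ→W-α 5×5=25, C-ε→W-α 14×6=84, C-ζ→W-α 13×11=143, C-η→W-α 15×2=30, C-θ→W-α 10×7=70
  crew travel cost 581, fixed 42 → total 623.
Compare {W-α, W-β}: crew travel cost 562 + fixed 123 = 685.
Compare {W-β}: crew travel cost 1057 + fixed 81 = 1138.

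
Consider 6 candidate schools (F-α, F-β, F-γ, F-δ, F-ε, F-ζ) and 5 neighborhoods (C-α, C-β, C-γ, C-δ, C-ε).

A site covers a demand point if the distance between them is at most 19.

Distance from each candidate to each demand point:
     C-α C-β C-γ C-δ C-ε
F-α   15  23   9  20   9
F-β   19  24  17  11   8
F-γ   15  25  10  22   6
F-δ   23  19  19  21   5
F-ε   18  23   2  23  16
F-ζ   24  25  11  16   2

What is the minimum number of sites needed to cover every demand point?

2

Coverage sets (demand points within 19 of each site):
  F-α: {C-α, C-γ, C-ε}
  F-β: {C-α, C-γ, C-δ, C-ε}
  F-γ: {C-α, C-γ, C-ε}
  F-δ: {C-β, C-γ, C-ε}
  F-ε: {C-α, C-γ, C-ε}
  F-ζ: {C-γ, C-δ, C-ε}
No single site covers all 5 demand points.
But {F-β, F-δ} covers everything, so the minimum is 2.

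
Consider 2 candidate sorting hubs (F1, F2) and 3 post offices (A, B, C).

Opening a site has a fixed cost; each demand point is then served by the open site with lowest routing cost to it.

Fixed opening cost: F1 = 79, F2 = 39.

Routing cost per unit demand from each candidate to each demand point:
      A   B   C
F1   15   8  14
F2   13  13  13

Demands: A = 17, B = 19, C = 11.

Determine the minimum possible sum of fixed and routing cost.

634

Open {F1, F2}: assign each demand point to its cheapest open site.
  A→F2 17×13=221, B→F1 19×8=152, C→F2 11×13=143
  routing cost 516, fixed 118 → total 634.
Compare {F1}: routing cost 561 + fixed 79 = 640.
Compare {F2}: routing cost 611 + fixed 39 = 650.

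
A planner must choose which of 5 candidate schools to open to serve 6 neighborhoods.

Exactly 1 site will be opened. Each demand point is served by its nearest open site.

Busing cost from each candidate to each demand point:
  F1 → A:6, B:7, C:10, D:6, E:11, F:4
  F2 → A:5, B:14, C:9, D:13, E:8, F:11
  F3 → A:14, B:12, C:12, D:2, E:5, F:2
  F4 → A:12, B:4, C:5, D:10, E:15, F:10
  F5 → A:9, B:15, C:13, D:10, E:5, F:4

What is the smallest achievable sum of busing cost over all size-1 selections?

Open {F1}.
  A→F1 6, B→F1 7, C→F1 10, D→F1 6, E→F1 11, F→F1 4  ⇒ total 44.
Compare {F3}: total 47.
Compare {F4}: total 56.
No size-1 selection does better; minimum is 44.

44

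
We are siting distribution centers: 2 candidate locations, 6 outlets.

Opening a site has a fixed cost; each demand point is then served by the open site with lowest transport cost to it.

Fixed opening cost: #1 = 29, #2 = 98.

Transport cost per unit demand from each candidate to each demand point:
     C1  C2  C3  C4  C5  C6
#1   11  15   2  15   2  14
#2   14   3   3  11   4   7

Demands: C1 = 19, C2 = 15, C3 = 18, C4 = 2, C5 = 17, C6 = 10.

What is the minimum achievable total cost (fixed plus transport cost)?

543

Open {#1, #2}: assign each demand point to its cheapest open site.
  C1→#1 19×11=209, C2→#2 15×3=45, C3→#1 18×2=36, C4→#2 2×11=22, C5→#1 17×2=34, C6→#2 10×7=70
  transport cost 416, fixed 127 → total 543.
Compare {#2}: transport cost 525 + fixed 98 = 623.
Compare {#1}: transport cost 674 + fixed 29 = 703.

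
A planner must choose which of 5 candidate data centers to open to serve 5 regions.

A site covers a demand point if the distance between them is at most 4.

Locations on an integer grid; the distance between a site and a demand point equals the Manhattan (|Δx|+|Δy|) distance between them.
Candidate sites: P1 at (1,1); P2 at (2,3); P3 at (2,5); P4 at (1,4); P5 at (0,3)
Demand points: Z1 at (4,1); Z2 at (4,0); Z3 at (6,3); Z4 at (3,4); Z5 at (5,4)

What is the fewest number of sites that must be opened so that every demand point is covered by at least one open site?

2

Coverage sets (demand points within 4 of each site):
  P1: {Z1, Z2}
  P2: {Z1, Z3, Z4, Z5}
  P3: {Z4, Z5}
  P4: {Z4, Z5}
  P5: {Z4}
No single site covers all 5 demand points.
But {P1, P2} covers everything, so the minimum is 2.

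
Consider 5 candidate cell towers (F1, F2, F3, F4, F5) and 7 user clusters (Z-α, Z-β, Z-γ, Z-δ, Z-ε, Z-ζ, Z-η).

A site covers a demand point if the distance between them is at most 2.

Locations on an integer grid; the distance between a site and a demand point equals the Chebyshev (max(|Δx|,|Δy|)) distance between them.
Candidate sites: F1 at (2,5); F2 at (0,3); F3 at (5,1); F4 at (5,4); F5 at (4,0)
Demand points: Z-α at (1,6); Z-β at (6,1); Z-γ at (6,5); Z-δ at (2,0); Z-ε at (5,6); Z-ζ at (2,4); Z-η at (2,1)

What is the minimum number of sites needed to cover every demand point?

3

Coverage sets (demand points within 2 of each site):
  F1: {Z-α, Z-ζ}
  F2: {Z-ζ, Z-η}
  F3: {Z-β}
  F4: {Z-γ, Z-ε}
  F5: {Z-β, Z-δ, Z-η}
No 2 sites suffice: every size-2 union leaves at least one demand point uncovered.
But {F1, F4, F5} covers everything, so the minimum is 3.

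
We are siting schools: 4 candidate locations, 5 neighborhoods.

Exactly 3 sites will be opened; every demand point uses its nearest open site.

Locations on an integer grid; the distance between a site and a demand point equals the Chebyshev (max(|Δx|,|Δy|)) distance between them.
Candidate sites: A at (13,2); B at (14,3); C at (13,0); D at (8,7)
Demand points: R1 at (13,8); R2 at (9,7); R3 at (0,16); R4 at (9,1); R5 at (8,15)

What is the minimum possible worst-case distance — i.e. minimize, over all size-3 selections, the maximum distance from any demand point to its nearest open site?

9

Open {A, B, D}.
  Farthest demand point is R3 at distance 9 (to D); all others are ≤ 9.
With {A, C, D} the worst case is 9.
With {B, C, D} the worst case is 9.
No size-3 selection achieves below 9.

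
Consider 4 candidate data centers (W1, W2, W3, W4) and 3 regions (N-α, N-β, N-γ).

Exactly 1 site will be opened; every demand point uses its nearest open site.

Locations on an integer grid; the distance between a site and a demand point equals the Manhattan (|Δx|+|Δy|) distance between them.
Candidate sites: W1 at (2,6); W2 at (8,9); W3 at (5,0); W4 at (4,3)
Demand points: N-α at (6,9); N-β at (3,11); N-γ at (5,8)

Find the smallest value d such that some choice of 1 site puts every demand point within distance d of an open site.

7

Open {W1}.
  Farthest demand point is N-α at distance 7 (to W1); all others are ≤ 7.
With {W2} the worst case is 7.
With {W4} the worst case is 9.
No size-1 selection achieves below 7.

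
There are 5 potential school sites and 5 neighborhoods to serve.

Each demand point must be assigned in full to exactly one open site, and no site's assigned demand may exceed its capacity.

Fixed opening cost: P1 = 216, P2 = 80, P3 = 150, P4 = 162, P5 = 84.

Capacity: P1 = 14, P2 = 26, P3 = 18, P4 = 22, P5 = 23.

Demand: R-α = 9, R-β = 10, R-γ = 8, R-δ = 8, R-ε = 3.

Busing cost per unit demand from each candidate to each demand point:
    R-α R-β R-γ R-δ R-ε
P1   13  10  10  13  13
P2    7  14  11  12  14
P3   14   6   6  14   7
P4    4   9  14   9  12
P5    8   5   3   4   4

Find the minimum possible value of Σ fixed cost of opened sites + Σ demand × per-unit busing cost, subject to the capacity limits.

409

Open {P2, P5}; cheapest assignment that respects the capacities:
  P2 (cap 26, load 17): R-α, R-δ — cost 9×7 + 8×12 = 159
  P5 (cap 23, load 21): R-β, R-γ, R-ε — cost 10×5 + 8×3 + 3×4 = 86
  Shipping 245, fixed 164 → total 409.
  Any other capacity-feasible assignment to {P2, P5} ships for at least 245.
Compare {P4, P5}: its best feasible assignment gives total 440.
Compare {P3, P5}: its best feasible assignment gives total 458.
Every other set of open sites that can feasibly serve all demand totals ≥ 440 even under its best assignment. Minimum: 409.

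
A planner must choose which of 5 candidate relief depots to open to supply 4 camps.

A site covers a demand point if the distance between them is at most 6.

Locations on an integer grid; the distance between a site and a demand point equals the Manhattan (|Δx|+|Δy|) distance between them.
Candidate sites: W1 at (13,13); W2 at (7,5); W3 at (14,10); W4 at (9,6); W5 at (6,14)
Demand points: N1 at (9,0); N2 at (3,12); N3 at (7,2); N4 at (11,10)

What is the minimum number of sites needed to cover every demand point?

Coverage sets (demand points within 6 of each site):
  W1: {N4}
  W2: {N3}
  W3: {N4}
  W4: {N1, N3, N4}
  W5: {N2}
No single site covers all 4 demand points.
But {W4, W5} covers everything, so the minimum is 2.

2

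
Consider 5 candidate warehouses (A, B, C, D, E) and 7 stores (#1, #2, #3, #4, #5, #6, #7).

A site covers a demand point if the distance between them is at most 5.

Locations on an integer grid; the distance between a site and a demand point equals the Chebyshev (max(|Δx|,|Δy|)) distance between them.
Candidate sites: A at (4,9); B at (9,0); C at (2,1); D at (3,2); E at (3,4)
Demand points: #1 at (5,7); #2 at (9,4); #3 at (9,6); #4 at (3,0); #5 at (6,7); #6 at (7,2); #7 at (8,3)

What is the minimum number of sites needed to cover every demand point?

Coverage sets (demand points within 5 of each site):
  A: {#1, #2, #3, #5}
  B: {#2, #6, #7}
  C: {#4, #6}
  D: {#1, #4, #5, #6, #7}
  E: {#1, #4, #5, #6, #7}
No single site covers all 7 demand points.
But {A, D} covers everything, so the minimum is 2.

2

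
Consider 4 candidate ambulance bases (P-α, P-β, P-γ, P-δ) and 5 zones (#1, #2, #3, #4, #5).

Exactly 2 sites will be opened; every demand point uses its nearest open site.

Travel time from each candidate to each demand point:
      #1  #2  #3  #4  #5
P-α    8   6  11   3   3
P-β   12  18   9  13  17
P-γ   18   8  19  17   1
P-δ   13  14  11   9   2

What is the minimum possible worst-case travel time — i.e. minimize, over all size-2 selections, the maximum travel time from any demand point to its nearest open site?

Open {P-α, P-β}.
  Farthest demand point is #3 at travel time 9 (to P-β); all others are ≤ 9.
With {P-α, P-γ} the worst case is 11.
With {P-α, P-δ} the worst case is 11.
No size-2 selection achieves below 9.

9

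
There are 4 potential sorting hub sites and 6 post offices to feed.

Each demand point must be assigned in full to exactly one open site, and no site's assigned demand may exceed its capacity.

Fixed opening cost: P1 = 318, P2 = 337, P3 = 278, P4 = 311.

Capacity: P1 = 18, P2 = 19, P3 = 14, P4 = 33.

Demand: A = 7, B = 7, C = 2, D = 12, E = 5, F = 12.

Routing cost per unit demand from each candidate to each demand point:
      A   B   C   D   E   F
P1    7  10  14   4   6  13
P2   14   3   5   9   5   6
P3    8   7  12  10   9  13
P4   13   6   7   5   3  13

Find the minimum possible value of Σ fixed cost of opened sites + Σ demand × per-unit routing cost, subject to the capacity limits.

921

Open {P2, P4}; cheapest assignment that respects the capacities:
  P2 (cap 19, load 19): B, F — cost 7×3 + 12×6 = 93
  P4 (cap 33, load 26): A, C, D, E — cost 7×13 + 2×7 + 12×5 + 5×3 = 180
  Shipping 273, fixed 648 → total 921.
  Any other capacity-feasible assignment to {P2, P4} ships for at least 273.
Compare {P3, P4}: its best feasible assignment gives total 939.
Compare {P1, P4}: its best feasible assignment gives total 980.
Every other set of open sites that can feasibly serve all demand totals ≥ 939 even under its best assignment. Minimum: 921.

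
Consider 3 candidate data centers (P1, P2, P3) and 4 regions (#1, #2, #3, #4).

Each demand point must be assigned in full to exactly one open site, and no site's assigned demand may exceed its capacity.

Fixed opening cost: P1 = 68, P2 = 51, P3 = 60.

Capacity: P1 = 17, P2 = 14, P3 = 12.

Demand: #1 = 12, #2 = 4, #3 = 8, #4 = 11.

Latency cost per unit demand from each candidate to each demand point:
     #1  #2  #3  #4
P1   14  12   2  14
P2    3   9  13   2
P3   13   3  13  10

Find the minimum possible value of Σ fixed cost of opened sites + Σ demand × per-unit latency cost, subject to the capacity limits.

389

Open {P1, P2, P3}; cheapest assignment that respects the capacities:
  P1 (cap 17, load 12): #2, #3 — cost 4×12 + 8×2 = 64
  P2 (cap 14, load 12): #1 — cost 12×3 = 36
  P3 (cap 12, load 11): #4 — cost 11×10 = 110
  Shipping 210, fixed 179 → total 389.
  Any other capacity-feasible assignment to {P1, P2, P3} ships for at least 210.
Total demand is 35 and no other set of sites has combined capacity ≥ 35, so {P1, P2, P3} is the only feasible choice of open sites. Minimum: 389.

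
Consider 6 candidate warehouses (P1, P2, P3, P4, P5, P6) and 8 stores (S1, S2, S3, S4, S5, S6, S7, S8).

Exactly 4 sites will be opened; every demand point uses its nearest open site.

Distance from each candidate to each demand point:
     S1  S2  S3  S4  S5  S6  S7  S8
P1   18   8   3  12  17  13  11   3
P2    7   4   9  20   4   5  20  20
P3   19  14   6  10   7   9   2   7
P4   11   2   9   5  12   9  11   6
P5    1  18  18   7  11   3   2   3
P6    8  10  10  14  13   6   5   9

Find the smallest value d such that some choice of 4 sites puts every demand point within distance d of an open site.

Open {P1, P2, P4, P5}.
  Farthest demand point is S4 at distance 5 (to P4); all others are ≤ 5.
With {P2, P3, P4, P5} the worst case is 6.
With {P1, P2, P3, P4} the worst case is 7.
No size-4 selection achieves below 5.

5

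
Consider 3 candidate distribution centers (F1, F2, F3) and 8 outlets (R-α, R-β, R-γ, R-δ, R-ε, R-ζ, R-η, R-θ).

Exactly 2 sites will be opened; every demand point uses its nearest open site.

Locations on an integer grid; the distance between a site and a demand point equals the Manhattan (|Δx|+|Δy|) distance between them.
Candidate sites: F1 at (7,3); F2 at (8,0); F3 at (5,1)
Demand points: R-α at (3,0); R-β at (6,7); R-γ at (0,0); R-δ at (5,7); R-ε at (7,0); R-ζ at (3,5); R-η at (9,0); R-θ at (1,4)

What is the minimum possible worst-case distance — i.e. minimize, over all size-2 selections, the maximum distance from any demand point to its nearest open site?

7

Open {F1, F3}.
  Farthest demand point is R-θ at distance 7 (to F1); all others are ≤ 7.
With {F2, F3} the worst case is 7.
With {F1, F2} the worst case is 8.
No size-2 selection achieves below 7.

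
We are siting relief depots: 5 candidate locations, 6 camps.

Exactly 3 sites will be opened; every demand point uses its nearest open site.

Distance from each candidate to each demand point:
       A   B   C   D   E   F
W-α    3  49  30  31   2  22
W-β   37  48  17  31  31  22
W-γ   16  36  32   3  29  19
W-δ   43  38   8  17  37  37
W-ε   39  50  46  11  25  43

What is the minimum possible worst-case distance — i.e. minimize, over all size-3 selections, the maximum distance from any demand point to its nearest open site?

36

Open {W-α, W-β, W-γ}.
  Farthest demand point is B at distance 36 (to W-γ); all others are ≤ 36.
With {W-α, W-γ, W-δ} the worst case is 36.
With {W-α, W-γ, W-ε} the worst case is 36.
No size-3 selection achieves below 36.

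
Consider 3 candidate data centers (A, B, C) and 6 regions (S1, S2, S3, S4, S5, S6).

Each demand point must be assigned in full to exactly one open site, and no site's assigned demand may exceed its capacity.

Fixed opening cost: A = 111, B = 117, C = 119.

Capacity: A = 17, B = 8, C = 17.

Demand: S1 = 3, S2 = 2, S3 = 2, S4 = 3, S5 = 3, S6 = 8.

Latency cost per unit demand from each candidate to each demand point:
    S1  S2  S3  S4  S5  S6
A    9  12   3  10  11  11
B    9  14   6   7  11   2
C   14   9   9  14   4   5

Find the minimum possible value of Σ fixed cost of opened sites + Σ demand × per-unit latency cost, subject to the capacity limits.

Open {A, C}; cheapest assignment that respects the capacities:
  A (cap 17, load 8): S1, S3, S4 — cost 3×9 + 2×3 + 3×10 = 63
  C (cap 17, load 13): S2, S5, S6 — cost 2×9 + 3×4 + 8×5 = 70
  Shipping 133, fixed 230 → total 363.
  Any other capacity-feasible assignment to {A, C} ships for at least 133.
Compare {A, B}: its best feasible assignment gives total 364.
Compare {B, C}: its best feasible assignment gives total 366.
Every other set of open sites that can feasibly serve all demand totals ≥ 364 even under its best assignment. Minimum: 363.

363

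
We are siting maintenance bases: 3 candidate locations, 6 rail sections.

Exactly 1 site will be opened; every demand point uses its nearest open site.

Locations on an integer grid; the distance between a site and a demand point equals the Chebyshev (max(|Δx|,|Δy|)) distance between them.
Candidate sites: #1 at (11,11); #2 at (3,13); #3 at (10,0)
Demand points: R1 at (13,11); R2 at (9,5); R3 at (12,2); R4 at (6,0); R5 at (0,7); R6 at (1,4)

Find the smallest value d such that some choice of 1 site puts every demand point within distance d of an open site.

Open {#1}.
  Farthest demand point is R4 at distance 11 (to #1); all others are ≤ 11.
With {#3} the worst case is 11.
With {#2} the worst case is 13.
No size-1 selection achieves below 11.

11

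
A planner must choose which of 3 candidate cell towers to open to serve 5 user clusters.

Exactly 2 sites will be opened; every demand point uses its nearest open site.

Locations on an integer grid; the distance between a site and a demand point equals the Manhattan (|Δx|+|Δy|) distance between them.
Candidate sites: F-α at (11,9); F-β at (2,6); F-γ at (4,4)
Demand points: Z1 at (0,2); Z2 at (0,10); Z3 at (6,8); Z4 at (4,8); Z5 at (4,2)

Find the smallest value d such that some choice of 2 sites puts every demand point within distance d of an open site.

Open {F-α, F-β}.
  Farthest demand point is Z1 at distance 6 (to F-β); all others are ≤ 6.
With {F-β, F-γ} the worst case is 6.
With {F-α, F-γ} the worst case is 10.
No size-2 selection achieves below 6.

6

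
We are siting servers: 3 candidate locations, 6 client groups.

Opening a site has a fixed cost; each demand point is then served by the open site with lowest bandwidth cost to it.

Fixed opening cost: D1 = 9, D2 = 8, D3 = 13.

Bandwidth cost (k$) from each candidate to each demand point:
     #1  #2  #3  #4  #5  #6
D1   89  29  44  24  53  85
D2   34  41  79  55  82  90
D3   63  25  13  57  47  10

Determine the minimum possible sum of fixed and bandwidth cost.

Open {D1, D2, D3}: assign each demand point to its cheapest open site.
  #1→D2 34, #2→D3 25, #3→D3 13, #4→D1 24, #5→D3 47, #6→D3 10
  bandwidth cost 153, fixed 30 → total 183.
Compare {D1, D3}: bandwidth cost 182 + fixed 22 = 204.
Compare {D2, D3}: bandwidth cost 184 + fixed 21 = 205.
Compare {D3}: bandwidth cost 215 + fixed 13 = 228.
All other subsets cost ≥ 204. Minimum total cost: 183.

183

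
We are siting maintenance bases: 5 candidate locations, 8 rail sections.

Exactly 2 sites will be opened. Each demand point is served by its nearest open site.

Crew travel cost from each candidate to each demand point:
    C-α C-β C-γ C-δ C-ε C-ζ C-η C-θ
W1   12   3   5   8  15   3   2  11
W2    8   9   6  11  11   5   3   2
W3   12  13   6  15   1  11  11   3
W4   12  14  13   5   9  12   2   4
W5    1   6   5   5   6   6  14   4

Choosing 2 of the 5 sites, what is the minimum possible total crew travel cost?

29

Open {W1, W5}.
  C-α→W5 1, C-β→W1 3, C-γ→W1 5, C-δ→W5 5, C-ε→W5 6, C-ζ→W1 3, C-η→W1 2, C-θ→W5 4  ⇒ total 29.
Compare {W2, W5}: total 33.
Compare {W4, W5}: total 35.
No size-2 selection does better; minimum is 29.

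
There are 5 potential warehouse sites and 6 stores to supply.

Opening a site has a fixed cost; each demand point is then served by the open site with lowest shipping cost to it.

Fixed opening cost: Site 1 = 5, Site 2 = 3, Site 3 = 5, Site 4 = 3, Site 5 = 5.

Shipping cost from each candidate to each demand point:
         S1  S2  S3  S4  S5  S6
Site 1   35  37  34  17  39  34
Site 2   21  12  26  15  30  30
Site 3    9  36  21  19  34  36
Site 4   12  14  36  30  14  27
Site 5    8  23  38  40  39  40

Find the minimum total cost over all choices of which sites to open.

Open {Site 2, Site 3, Site 4}: assign each demand point to its cheapest open site.
  S1→Site 3 9, S2→Site 2 12, S3→Site 3 21, S4→Site 2 15, S5→Site 4 14, S6→Site 4 27
  shipping cost 98, fixed 11 → total 109.
Compare {Site 2, Site 4}: shipping cost 106 + fixed 6 = 112.
Compare {Site 3, Site 4}: shipping cost 104 + fixed 8 = 112.
Compare {Site 2, Site 4, Site 5}: shipping cost 102 + fixed 11 = 113.
All other subsets cost ≥ 112. Minimum total cost: 109.

109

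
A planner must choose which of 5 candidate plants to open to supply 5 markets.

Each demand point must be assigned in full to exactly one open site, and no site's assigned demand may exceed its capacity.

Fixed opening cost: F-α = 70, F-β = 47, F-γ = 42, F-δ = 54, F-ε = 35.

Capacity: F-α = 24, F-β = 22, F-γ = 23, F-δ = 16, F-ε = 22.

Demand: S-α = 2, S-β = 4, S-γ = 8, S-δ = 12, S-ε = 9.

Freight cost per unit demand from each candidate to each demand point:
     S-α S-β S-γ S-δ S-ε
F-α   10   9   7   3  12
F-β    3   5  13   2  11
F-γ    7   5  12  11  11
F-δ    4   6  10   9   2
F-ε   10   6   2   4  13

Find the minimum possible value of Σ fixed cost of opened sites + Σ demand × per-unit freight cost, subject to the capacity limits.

203

Open {F-δ, F-ε}; cheapest assignment that respects the capacities:
  F-δ (cap 16, load 15): S-α, S-β, S-ε — cost 2×4 + 4×6 + 9×2 = 50
  F-ε (cap 22, load 20): S-γ, S-δ — cost 8×2 + 12×4 = 64
  Shipping 114, fixed 89 → total 203.
  Any other capacity-feasible assignment to {F-δ, F-ε} ships for at least 114.
Compare {F-β, F-δ, F-ε}: its best feasible assignment gives total 220.
Compare {F-γ, F-δ, F-ε}: its best feasible assignment gives total 241.
Every other set of open sites that can feasibly serve all demand totals ≥ 220 even under its best assignment. Minimum: 203.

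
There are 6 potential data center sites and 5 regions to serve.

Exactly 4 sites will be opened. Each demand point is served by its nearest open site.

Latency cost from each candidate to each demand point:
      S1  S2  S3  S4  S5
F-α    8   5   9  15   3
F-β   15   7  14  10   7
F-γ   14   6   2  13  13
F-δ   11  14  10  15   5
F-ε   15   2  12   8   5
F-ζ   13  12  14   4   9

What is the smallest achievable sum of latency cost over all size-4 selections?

Open {F-α, F-γ, F-ε, F-ζ}.
  S1→F-α 8, S2→F-ε 2, S3→F-γ 2, S4→F-ζ 4, S5→F-α 3  ⇒ total 19.
Compare {F-α, F-β, F-γ, F-ζ}: total 22.
Compare {F-α, F-γ, F-δ, F-ζ}: total 22.
No size-4 selection does better; minimum is 19.

19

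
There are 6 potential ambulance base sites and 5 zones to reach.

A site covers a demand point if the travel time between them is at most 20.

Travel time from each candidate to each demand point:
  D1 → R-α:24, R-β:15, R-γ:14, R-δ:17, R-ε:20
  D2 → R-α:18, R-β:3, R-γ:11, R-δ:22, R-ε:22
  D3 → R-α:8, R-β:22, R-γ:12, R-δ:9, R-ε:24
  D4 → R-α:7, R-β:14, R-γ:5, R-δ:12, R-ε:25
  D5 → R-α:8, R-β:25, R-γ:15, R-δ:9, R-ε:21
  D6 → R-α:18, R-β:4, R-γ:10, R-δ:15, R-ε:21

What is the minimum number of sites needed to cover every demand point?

Coverage sets (demand points within 20 of each site):
  D1: {R-β, R-γ, R-δ, R-ε}
  D2: {R-α, R-β, R-γ}
  D3: {R-α, R-γ, R-δ}
  D4: {R-α, R-β, R-γ, R-δ}
  D5: {R-α, R-γ, R-δ}
  D6: {R-α, R-β, R-γ, R-δ}
No single site covers all 5 demand points.
But {D1, D2} covers everything, so the minimum is 2.

2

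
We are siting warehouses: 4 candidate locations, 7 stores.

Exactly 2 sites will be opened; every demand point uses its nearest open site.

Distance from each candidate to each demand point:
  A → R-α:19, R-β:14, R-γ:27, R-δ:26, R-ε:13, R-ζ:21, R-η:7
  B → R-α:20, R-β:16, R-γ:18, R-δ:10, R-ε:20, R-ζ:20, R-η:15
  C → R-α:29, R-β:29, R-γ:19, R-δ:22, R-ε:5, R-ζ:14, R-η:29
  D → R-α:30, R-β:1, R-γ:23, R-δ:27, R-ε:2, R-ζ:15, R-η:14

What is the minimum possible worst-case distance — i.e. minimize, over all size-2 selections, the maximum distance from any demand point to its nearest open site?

20

Open {A, B}.
  Farthest demand point is R-ζ at distance 20 (to B); all others are ≤ 20.
With {B, C} the worst case is 20.
With {B, D} the worst case is 20.
No size-2 selection achieves below 20.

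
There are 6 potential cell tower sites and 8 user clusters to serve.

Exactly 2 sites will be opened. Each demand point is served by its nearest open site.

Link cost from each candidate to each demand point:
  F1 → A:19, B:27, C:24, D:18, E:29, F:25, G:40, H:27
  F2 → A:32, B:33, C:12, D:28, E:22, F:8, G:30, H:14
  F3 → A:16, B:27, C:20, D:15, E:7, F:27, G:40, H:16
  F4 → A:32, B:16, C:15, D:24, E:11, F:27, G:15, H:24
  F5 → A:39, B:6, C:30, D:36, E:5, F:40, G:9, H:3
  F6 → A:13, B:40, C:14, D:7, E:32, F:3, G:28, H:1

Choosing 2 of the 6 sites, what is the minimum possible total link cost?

58

Open {F5, F6}.
  A→F6 13, B→F5 6, C→F6 14, D→F6 7, E→F5 5, F→F6 3, G→F5 9, H→F6 1  ⇒ total 58.
Compare {F4, F6}: total 80.
Compare {F3, F6}: total 100.
No size-2 selection does better; minimum is 58.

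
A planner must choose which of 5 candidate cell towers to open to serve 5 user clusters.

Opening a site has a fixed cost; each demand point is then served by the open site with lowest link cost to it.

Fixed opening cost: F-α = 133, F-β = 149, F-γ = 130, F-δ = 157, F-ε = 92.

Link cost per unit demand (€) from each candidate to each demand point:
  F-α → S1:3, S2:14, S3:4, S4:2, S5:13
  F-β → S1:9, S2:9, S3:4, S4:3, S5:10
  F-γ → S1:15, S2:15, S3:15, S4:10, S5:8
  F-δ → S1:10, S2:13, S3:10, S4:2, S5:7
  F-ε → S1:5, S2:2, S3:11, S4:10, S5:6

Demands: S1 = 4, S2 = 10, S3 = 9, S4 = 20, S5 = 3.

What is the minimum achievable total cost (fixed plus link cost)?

Open {F-α, F-ε}: assign each demand point to its cheapest open site.
  S1→F-α 4×3=12, S2→F-ε 10×2=20, S3→F-α 9×4=36, S4→F-α 20×2=40, S5→F-ε 3×6=18
  link cost 126, fixed 225 → total 351.
Compare {F-β, F-ε}: link cost 154 + fixed 241 = 395.
Compare {F-α}: link cost 267 + fixed 133 = 400.
Compare {F-β}: link cost 252 + fixed 149 = 401.
All other subsets cost ≥ 395. Minimum total cost: 351.

351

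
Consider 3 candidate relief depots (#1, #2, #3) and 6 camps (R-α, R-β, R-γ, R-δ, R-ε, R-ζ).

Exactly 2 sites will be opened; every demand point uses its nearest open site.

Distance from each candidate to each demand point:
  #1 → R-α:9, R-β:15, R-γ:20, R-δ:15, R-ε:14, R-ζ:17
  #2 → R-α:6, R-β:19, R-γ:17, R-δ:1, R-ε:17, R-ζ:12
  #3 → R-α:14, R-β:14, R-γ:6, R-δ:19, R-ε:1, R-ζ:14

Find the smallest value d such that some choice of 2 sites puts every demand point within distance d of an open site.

Open {#2, #3}.
  Farthest demand point is R-β at distance 14 (to #3); all others are ≤ 14.
With {#1, #3} the worst case is 15.
With {#1, #2} the worst case is 17.
No size-2 selection achieves below 14.

14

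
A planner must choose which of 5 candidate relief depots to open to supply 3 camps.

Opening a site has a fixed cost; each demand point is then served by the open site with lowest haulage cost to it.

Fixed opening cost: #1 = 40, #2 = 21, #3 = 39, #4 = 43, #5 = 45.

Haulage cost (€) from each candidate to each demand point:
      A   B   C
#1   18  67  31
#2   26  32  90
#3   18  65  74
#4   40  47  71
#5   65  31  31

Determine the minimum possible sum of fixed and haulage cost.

Open {#1, #2}: assign each demand point to its cheapest open site.
  A→#1 18, B→#2 32, C→#1 31
  haulage cost 81, fixed 61 → total 142.
Compare {#2, #5}: haulage cost 88 + fixed 66 = 154.
Compare {#1}: haulage cost 116 + fixed 40 = 156.
Compare {#3, #5}: haulage cost 80 + fixed 84 = 164.
All other subsets cost ≥ 154. Minimum total cost: 142.

142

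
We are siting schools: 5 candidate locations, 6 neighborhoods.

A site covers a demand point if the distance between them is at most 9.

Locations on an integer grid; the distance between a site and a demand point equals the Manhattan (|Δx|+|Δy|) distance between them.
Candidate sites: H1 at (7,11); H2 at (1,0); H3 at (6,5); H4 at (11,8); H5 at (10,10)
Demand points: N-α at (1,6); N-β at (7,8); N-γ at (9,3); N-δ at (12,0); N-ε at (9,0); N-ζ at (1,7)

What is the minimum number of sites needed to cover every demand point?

Coverage sets (demand points within 9 of each site):
  H1: {N-β}
  H2: {N-α, N-ε, N-ζ}
  H3: {N-α, N-β, N-γ, N-ε, N-ζ}
  H4: {N-β, N-γ, N-δ}
  H5: {N-β, N-γ}
No single site covers all 6 demand points.
But {H2, H4} covers everything, so the minimum is 2.

2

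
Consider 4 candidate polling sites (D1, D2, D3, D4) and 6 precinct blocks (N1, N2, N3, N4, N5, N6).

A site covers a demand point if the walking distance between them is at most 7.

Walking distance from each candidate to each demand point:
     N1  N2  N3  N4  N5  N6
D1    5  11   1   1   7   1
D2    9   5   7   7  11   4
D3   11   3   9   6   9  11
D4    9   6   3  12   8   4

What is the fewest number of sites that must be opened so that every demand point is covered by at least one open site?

Coverage sets (demand points within 7 of each site):
  D1: {N1, N3, N4, N5, N6}
  D2: {N2, N3, N4, N6}
  D3: {N2, N4}
  D4: {N2, N3, N6}
No single site covers all 6 demand points.
But {D1, D2} covers everything, so the minimum is 2.

2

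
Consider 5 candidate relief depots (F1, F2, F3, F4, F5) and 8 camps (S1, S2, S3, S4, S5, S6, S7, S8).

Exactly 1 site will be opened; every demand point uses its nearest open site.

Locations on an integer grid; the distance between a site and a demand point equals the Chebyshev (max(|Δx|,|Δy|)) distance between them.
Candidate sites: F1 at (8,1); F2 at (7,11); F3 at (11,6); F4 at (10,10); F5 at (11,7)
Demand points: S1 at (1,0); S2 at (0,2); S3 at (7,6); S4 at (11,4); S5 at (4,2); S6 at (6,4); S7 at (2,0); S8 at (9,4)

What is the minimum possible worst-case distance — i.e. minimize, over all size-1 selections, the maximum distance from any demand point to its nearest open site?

Open {F1}.
  Farthest demand point is S2 at distance 8 (to F1); all others are ≤ 8.
With {F4} the worst case is 10.
With {F2} the worst case is 11.
No size-1 selection achieves below 8.

8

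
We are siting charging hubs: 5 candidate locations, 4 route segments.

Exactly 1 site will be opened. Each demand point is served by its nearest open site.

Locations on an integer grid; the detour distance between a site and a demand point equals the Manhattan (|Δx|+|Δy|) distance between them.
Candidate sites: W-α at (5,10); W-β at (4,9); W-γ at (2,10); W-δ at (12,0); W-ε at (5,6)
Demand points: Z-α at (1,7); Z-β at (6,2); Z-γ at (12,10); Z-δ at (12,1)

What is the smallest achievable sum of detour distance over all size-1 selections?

33

Open {W-ε}.
  Z-α→W-ε 5, Z-β→W-ε 5, Z-γ→W-ε 11, Z-δ→W-ε 12  ⇒ total 33.
Compare {W-δ}: total 37.
Compare {W-α}: total 39.
No size-1 selection does better; minimum is 33.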